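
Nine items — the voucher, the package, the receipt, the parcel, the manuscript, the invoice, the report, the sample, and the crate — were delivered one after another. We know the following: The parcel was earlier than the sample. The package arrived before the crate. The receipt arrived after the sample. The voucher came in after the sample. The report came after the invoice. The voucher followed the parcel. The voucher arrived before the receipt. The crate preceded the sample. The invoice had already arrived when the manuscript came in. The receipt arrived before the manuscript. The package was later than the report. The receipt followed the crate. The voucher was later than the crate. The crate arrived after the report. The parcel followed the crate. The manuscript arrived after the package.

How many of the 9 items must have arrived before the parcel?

4

Directly stated before the parcel: the crate.
The invoice reaches the parcel via the invoice → the report → the crate → the parcel.
The package reaches the parcel via the package → the crate → the parcel.
The report reaches the parcel via the report → the crate → the parcel.
No chain forces the sample (or any of the others) ahead of the parcel.
That's the crate, the invoice, the package, and the report — 4 in all.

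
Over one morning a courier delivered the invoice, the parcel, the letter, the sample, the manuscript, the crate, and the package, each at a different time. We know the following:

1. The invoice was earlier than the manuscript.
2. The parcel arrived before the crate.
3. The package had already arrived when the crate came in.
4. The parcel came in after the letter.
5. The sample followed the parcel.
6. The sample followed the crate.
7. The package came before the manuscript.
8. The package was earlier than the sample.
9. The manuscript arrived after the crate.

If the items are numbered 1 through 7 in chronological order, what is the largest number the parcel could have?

The parcel must come before the crate, the manuscript, and the sample — 3 items forced after it.
Everything else can be placed before the parcel in some valid order, so the parcel can sit as late as position 7 − 3 = 4.

4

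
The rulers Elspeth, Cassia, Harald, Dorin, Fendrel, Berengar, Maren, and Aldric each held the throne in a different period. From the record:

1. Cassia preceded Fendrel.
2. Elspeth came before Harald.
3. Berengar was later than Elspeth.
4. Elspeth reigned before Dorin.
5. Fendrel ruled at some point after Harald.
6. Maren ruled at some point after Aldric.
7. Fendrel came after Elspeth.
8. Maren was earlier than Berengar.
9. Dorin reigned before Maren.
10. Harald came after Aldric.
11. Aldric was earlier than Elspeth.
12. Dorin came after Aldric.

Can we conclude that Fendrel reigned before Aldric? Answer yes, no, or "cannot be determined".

no

Tracing the constraints gives Aldric → Harald → Fendrel, so Aldric must come before Fendrel.
That means Fendrel cannot be before Aldric.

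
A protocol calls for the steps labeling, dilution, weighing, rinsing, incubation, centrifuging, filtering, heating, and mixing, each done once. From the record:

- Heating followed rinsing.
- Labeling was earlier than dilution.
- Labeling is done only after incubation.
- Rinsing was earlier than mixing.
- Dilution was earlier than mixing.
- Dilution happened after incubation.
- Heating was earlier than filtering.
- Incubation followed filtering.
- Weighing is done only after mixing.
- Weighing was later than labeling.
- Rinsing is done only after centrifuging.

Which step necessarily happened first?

centrifuging

Centrifuging has a chain of constraints placing it before every other step, so centrifuging must be first.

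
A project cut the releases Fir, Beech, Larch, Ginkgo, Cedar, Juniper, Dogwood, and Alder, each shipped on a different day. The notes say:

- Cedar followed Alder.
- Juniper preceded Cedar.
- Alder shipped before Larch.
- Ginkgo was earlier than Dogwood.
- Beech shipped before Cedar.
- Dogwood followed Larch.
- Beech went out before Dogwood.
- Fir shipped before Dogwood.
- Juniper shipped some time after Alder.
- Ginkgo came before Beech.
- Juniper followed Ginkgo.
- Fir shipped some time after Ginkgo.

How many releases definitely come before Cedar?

Directly stated before Cedar: Alder, Beech, and Juniper.
Ginkgo reaches Cedar via Ginkgo → Juniper → Cedar.
That's Alder, Beech, Ginkgo, and Juniper — 4 in all.

4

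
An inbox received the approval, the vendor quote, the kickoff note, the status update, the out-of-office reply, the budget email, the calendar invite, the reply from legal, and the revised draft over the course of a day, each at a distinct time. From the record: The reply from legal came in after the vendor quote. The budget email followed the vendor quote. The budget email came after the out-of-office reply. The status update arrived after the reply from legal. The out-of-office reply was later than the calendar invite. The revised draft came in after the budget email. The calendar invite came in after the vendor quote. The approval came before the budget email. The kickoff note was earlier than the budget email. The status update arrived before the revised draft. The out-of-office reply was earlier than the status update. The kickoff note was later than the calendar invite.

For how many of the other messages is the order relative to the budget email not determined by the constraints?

Forced before the budget email: the approval, the calendar invite, the kickoff note, the out-of-office reply, and the vendor quote; forced after the budget email: the revised draft.
That leaves the reply from legal and the status update with no forced order relative to the budget email — 2.

2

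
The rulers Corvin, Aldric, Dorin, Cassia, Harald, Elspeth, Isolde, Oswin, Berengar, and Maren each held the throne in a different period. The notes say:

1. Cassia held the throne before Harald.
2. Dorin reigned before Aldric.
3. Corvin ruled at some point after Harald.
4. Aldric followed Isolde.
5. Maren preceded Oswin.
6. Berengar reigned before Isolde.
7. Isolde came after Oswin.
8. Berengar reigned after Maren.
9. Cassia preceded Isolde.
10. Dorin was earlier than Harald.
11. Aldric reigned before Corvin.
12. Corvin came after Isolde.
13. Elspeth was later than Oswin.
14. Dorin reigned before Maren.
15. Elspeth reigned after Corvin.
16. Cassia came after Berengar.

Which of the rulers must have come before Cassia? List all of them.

Directly stated before Cassia: Berengar.
Dorin reaches Cassia via Dorin → Maren → Berengar → Cassia.
Maren reaches Cassia via Maren → Berengar → Cassia.
No chain forces Corvin (or any of the others) ahead of Cassia.

Berengar, Dorin, Maren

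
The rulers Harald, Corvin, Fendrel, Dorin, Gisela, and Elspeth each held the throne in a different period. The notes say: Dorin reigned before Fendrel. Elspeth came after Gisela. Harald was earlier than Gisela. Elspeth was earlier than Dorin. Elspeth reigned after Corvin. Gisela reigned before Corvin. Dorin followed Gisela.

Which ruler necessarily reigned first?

Harald

Harald has a chain of constraints placing them before every other ruler, so Harald must be first.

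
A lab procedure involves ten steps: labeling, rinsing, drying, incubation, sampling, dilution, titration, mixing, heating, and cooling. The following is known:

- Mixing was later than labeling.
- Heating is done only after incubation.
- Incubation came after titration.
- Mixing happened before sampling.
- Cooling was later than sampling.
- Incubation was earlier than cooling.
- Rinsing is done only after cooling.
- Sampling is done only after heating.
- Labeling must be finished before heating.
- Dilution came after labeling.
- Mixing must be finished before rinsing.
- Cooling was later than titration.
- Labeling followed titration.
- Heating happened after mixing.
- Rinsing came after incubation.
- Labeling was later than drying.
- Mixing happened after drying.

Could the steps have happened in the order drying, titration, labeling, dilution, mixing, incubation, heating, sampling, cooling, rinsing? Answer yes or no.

Check each stated constraint against the proposed order — e.g. mixing is ahead of rinsing; titration is ahead of cooling. Every pair is in the required order; nothing is violated.

yes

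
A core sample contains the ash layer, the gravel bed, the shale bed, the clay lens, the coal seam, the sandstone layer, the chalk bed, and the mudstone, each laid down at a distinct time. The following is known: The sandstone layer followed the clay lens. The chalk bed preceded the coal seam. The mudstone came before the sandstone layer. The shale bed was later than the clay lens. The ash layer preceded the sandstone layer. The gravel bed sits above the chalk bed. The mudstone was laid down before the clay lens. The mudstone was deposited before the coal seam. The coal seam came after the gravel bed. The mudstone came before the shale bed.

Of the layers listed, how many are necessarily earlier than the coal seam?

Directly stated before the coal seam: the chalk bed, the gravel bed, and the mudstone.
That's the chalk bed, the gravel bed, and the mudstone — 3 in all.

3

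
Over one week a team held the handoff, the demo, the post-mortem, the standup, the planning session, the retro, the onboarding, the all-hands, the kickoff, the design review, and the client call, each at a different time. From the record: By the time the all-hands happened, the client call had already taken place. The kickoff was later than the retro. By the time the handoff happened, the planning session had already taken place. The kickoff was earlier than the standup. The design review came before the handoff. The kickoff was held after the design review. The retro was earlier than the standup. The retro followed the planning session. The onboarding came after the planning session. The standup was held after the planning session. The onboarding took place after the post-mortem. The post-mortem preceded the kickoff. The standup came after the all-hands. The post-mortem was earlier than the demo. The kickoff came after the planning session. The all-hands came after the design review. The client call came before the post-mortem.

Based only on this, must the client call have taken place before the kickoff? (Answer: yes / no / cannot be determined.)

Chain the constraints: the client call → the post-mortem → the kickoff. Each link is directly stated, so the client call comes before the kickoff.

yes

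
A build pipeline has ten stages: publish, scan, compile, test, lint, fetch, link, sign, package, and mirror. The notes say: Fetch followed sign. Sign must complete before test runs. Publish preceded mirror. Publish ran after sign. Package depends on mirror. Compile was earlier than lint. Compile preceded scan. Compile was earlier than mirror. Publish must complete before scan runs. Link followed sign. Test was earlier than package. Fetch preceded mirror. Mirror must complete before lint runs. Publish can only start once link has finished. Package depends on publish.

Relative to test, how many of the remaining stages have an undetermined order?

7

Forced before test: sign; forced after test: package.
That leaves compile, fetch, link, lint, mirror, publish, and scan with no forced order relative to test — 7.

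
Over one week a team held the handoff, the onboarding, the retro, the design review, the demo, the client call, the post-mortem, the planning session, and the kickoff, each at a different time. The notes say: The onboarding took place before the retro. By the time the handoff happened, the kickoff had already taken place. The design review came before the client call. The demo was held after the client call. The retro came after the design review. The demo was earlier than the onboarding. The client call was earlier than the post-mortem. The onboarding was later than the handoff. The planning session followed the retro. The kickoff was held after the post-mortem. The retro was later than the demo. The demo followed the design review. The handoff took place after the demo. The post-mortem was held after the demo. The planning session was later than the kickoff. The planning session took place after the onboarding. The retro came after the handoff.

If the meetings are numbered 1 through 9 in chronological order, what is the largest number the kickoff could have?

The kickoff must come before the handoff, the onboarding, the planning session, and the retro — 4 meetings forced after it.
Everything else can be placed before the kickoff in some valid order, so the kickoff can sit as late as position 9 − 4 = 5.

5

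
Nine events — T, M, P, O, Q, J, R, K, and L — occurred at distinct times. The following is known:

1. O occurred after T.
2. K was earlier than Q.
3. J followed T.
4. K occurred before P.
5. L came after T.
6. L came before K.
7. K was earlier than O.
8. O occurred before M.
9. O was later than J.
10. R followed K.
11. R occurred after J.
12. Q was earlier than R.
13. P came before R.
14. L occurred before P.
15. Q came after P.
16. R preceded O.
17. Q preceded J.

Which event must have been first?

T

T has a chain of constraints placing it before every other event, so T must be first.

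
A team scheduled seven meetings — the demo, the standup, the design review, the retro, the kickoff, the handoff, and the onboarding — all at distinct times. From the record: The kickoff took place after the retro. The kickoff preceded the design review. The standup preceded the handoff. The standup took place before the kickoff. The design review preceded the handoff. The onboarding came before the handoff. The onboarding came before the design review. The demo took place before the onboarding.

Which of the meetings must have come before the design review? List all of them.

Directly stated before the design review: the kickoff and the onboarding.
The demo reaches the design review via the demo → the onboarding → the design review.
The retro reaches the design review via the retro → the kickoff → the design review.
The standup reaches the design review via the standup → the kickoff → the design review.
No chain forces the handoff ahead of the design review.

the demo, the kickoff, the onboarding, the retro, the standup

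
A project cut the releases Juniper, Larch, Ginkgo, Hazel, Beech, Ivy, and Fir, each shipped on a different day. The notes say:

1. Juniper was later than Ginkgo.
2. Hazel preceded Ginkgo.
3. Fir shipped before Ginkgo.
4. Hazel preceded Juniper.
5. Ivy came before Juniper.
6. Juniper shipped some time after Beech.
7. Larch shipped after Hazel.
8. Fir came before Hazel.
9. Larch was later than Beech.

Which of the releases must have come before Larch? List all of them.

Beech, Fir, Hazel

Directly stated before Larch: Beech and Hazel.
Fir reaches Larch via Fir → Hazel → Larch.
No chain forces Juniper (or any of the others) ahead of Larch.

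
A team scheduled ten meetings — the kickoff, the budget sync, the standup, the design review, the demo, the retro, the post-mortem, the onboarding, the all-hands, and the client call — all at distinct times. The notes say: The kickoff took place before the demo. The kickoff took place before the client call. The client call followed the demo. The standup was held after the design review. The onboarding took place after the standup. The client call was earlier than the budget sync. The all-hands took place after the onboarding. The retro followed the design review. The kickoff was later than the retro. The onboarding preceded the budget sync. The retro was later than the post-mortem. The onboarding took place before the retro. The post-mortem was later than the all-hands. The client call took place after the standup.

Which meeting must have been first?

the design review

The design review has a chain of constraints placing it before every other meeting, so the design review must be first.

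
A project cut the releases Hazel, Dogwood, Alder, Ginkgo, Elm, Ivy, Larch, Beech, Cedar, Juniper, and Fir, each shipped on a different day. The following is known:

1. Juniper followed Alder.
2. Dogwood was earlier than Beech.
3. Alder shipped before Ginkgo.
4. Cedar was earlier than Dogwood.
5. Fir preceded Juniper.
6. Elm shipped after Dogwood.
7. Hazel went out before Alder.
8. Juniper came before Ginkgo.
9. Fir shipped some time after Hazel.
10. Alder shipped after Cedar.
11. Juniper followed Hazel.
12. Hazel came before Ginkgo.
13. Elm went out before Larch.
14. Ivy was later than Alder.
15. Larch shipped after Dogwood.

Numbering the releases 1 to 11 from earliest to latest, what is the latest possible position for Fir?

Fir must come before Ginkgo and Juniper — 2 releases forced after it.
Everything else can be placed before Fir in some valid order, so Fir can sit as late as position 11 − 2 = 9.

9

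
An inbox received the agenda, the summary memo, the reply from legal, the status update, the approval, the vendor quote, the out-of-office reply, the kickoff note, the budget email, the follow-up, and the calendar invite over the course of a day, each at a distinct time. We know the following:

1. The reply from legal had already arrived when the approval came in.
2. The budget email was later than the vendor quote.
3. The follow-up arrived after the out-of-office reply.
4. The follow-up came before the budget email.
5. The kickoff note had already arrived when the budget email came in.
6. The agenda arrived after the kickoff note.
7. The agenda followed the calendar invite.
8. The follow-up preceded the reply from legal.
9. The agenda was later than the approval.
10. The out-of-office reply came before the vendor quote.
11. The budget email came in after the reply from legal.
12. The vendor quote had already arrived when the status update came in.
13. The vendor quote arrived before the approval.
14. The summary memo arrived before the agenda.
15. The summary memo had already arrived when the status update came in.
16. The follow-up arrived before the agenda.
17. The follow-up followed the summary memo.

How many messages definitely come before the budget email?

Directly stated before the budget email: the follow-up, the kickoff note, the reply from legal, and the vendor quote.
The out-of-office reply reaches the budget email via the out-of-office reply → the follow-up → the budget email.
The summary memo reaches the budget email via the summary memo → the follow-up → the budget email.
That's the follow-up, the kickoff note, the out-of-office reply, the reply from legal, the summary memo, and the vendor quote — 6 in all.

6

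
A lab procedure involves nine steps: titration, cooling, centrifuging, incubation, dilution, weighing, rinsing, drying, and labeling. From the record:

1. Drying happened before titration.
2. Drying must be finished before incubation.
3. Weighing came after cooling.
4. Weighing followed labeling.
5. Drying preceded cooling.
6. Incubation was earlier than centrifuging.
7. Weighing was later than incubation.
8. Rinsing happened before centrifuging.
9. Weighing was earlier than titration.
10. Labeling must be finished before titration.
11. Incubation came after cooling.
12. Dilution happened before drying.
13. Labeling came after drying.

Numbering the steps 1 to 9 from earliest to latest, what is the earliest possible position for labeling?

3

Dilution and drying must both come before labeling — 2 forced predecessors.
Nothing else is forced ahead of labeling, so its earliest slot is position 2 + 1 = 3.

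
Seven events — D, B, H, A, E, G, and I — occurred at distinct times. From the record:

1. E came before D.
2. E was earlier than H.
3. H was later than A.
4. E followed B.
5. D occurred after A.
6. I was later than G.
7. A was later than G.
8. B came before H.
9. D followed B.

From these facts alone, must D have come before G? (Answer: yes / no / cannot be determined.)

Tracing the constraints gives G → A → D, so G must come before D.
That means D cannot be before G.

no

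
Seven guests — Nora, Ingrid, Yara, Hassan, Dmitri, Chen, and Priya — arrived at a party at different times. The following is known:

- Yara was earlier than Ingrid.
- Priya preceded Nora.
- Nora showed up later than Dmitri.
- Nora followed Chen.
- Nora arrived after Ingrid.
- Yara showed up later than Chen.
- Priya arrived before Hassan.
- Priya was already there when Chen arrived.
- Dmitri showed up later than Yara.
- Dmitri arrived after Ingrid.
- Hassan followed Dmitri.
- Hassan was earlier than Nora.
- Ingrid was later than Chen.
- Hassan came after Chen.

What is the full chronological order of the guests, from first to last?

The constraints fix every adjacent pair, so only one ordering works:
Priya → Chen → Yara → Ingrid → Dmitri → Hassan → Nora.

Priya, Chen, Yara, Ingrid, Dmitri, Hassan, Nora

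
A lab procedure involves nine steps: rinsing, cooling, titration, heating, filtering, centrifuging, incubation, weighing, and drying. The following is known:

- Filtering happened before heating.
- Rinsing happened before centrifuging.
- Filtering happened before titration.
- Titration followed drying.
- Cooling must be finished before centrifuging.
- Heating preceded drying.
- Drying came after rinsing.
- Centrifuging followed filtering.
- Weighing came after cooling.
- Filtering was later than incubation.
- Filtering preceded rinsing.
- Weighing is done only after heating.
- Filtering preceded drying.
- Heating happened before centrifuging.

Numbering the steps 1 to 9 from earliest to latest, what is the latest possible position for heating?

Heating must come before centrifuging, drying, titration, and weighing — 4 steps forced after it.
Everything else can be placed before heating in some valid order, so heating can sit as late as position 9 − 4 = 5.

5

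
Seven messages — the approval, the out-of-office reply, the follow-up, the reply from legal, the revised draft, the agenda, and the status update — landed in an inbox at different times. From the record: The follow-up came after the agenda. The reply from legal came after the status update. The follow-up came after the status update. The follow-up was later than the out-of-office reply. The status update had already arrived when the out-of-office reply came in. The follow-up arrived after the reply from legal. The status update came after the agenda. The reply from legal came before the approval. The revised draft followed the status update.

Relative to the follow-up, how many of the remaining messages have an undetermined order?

Forced before the follow-up: the agenda, the out-of-office reply, the reply from legal, and the status update.
That leaves the approval and the revised draft with no forced order relative to the follow-up — 2.

2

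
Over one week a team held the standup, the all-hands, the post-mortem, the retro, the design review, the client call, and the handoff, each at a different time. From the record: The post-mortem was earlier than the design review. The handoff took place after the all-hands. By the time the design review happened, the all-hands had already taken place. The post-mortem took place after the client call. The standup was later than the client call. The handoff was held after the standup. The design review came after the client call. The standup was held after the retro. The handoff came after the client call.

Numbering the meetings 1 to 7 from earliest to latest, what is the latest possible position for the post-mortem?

The post-mortem must come before the design review — 1 meeting forced after it.
Everything else can be placed before the post-mortem in some valid order, so the post-mortem can sit as late as position 7 − 1 = 6.

6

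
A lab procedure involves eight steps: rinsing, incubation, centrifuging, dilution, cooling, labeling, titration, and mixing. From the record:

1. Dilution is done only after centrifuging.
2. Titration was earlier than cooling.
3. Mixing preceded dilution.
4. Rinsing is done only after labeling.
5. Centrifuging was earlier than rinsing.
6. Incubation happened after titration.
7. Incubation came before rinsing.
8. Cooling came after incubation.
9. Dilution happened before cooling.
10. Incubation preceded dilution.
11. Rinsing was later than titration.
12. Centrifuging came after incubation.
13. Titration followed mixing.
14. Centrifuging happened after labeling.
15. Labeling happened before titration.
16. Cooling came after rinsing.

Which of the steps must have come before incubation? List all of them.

Directly stated before incubation: titration.
Labeling reaches incubation via labeling → titration → incubation.
Mixing reaches incubation via mixing → titration → incubation.

labeling, mixing, titration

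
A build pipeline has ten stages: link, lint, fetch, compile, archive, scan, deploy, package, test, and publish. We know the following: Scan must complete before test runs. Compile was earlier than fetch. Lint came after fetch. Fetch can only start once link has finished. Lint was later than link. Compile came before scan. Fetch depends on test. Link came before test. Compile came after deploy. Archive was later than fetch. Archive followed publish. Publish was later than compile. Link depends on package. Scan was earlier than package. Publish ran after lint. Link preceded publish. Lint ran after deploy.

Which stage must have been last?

archive

Every other stage has a chain of constraints placing it before archive, so archive is last.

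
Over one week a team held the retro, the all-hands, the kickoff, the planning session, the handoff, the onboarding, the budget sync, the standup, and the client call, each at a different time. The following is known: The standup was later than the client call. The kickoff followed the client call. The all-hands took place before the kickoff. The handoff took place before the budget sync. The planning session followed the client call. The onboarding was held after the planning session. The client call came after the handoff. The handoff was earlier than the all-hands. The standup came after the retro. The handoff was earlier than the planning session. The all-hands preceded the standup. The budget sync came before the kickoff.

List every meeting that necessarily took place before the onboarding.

Directly stated before the onboarding: the planning session.
The client call reaches the onboarding via the client call → the planning session → the onboarding.
The handoff reaches the onboarding via the handoff → the planning session → the onboarding.

the client call, the handoff, the planning session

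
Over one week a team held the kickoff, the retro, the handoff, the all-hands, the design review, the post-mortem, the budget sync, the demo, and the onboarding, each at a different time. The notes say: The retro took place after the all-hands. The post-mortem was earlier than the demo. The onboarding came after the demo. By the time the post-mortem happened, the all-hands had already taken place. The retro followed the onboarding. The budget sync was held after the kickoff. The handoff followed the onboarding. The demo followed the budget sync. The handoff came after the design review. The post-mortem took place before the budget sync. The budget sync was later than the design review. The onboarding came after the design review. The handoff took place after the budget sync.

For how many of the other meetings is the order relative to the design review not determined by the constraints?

3

Forced after the design review: the budget sync, the demo, the handoff, the onboarding, and the retro.
That leaves the all-hands, the kickoff, and the post-mortem with no forced order relative to the design review — 3.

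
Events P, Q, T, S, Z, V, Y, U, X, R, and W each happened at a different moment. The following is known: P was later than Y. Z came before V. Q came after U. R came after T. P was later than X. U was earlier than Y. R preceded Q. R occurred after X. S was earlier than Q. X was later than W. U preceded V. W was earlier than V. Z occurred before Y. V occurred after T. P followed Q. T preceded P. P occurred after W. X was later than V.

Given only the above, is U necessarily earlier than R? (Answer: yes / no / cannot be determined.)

Chain the constraints: U → V → X → R. Each link is directly stated, so U comes before R.

yes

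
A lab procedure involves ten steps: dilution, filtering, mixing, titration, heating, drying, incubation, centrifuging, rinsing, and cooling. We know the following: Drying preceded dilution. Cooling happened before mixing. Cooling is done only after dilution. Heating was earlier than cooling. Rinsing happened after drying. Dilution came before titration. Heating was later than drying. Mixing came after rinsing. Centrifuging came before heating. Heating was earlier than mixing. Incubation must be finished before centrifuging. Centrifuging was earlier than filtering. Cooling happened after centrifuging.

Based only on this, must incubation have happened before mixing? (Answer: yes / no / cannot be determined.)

yes

Chain the constraints: incubation → centrifuging → heating → mixing. Each link is directly stated, so incubation comes before mixing.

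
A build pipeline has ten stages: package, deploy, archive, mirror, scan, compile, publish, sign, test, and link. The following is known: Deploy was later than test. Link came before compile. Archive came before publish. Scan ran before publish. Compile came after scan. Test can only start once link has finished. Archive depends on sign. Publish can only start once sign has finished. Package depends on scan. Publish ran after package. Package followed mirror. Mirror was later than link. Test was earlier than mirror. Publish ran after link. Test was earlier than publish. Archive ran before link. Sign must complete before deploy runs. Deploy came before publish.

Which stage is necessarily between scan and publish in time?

Tracing the constraints gives scan → package → publish, so package sits after scan and before publish.
No other stage is forced both after scan and before publish.

package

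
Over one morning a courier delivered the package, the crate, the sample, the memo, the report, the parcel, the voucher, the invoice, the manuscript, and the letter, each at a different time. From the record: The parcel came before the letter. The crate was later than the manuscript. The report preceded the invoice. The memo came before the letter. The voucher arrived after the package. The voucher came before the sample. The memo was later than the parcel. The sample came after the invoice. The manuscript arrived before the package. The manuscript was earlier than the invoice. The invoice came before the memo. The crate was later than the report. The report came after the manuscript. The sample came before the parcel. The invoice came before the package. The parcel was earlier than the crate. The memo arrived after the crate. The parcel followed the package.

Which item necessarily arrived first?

the manuscript

The manuscript has a chain of constraints placing it before every other item, so the manuscript must be first.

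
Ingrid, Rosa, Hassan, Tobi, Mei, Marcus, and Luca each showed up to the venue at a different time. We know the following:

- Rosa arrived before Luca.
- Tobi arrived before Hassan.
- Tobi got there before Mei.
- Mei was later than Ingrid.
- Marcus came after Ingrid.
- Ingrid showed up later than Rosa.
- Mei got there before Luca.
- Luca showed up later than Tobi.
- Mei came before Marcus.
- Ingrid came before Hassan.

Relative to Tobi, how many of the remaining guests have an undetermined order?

2

Forced after Tobi: Hassan, Luca, Marcus, and Mei.
That leaves Ingrid and Rosa with no forced order relative to Tobi — 2.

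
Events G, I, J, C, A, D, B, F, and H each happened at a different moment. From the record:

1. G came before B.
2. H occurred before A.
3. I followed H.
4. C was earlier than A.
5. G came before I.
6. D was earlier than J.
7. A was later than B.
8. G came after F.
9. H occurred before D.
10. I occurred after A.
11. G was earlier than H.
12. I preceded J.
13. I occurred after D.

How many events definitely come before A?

Directly stated before A: B, C, and H.
F reaches A via F → G → B → A.
G reaches A via G → B → A.
That's B, C, F, G, and H — 5 in all.

5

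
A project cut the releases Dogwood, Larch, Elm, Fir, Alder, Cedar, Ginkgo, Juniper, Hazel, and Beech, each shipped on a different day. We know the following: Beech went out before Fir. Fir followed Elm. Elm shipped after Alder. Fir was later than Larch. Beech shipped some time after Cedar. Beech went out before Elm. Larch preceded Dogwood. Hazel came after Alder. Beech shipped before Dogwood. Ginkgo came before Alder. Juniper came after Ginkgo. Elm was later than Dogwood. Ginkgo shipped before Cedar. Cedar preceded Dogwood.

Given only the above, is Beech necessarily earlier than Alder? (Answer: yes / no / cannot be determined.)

cannot be determined

No chain of stated constraints runs from Beech to Alder, and none runs from Alder to Beech either.
So the relative order of Beech and Alder is not fixed by the given facts.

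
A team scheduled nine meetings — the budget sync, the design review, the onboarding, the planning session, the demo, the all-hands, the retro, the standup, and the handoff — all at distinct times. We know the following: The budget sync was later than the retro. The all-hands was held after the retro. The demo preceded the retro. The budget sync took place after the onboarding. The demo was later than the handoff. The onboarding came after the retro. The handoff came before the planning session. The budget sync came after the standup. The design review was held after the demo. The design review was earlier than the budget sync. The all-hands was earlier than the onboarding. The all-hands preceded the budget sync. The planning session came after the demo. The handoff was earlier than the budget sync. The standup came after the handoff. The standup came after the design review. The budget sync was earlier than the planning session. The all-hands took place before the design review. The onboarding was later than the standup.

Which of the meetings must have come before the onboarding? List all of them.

the all-hands, the demo, the design review, the handoff, the retro, the standup

Directly stated before the onboarding: the all-hands, the retro, and the standup.
The demo reaches the onboarding via the demo → the retro → the onboarding.
The design review reaches the onboarding via the design review → the standup → the onboarding.
The handoff reaches the onboarding via the handoff → the standup → the onboarding.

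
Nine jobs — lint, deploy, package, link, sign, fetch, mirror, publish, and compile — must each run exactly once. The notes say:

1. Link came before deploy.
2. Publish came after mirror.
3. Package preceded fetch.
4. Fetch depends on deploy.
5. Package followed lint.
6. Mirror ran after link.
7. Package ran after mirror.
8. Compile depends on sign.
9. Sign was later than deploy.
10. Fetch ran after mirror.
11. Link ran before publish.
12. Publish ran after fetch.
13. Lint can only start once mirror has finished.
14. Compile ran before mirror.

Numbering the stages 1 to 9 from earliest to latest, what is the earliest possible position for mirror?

5

Compile, deploy, link, and sign must all come before mirror — 4 forced predecessors.
Nothing else is forced ahead of mirror, so its earliest slot is position 4 + 1 = 5.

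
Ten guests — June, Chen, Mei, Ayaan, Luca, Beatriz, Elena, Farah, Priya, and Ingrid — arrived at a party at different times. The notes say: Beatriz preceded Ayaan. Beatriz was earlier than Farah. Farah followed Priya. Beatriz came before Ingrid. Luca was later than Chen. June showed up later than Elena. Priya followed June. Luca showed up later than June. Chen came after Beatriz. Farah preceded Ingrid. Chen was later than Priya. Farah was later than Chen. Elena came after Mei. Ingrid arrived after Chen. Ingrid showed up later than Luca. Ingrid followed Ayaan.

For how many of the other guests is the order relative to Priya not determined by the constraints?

2

Forced before Priya: Elena, June, and Mei; forced after Priya: Chen, Farah, Ingrid, and Luca.
That leaves Ayaan and Beatriz with no forced order relative to Priya — 2.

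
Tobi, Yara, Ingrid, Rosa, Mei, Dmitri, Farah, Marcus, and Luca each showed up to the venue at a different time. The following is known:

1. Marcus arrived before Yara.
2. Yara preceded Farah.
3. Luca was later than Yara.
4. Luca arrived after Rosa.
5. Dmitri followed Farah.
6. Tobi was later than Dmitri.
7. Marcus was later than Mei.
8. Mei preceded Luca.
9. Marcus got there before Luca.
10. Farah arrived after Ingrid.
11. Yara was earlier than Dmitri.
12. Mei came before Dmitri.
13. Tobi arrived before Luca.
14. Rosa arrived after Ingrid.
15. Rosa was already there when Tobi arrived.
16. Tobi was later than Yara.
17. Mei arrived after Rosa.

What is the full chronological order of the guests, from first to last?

Ingrid, Rosa, Mei, Marcus, Yara, Farah, Dmitri, Tobi, Luca

The constraints fix every adjacent pair, so only one ordering works:
Ingrid → Rosa → Mei → Marcus → Yara → Farah → Dmitri → Tobi → Luca.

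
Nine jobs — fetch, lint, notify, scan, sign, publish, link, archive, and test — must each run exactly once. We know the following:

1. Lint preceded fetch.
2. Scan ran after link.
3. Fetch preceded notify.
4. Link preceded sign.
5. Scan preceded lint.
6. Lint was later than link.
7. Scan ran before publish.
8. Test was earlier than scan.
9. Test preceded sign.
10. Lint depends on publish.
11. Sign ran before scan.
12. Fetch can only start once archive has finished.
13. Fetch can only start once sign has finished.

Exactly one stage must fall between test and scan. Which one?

Tracing the constraints gives test → sign → scan, so sign sits after test and before scan.
No other stage is forced both after test and before scan.

sign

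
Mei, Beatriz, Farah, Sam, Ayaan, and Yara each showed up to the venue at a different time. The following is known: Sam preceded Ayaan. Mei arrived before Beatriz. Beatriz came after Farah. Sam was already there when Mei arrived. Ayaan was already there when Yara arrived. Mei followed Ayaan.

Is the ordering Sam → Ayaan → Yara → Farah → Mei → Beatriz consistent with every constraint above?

Check each stated constraint against the proposed order — e.g. Ayaan is ahead of Mei; Sam is ahead of Mei. Every pair is in the required order; nothing is violated.

yes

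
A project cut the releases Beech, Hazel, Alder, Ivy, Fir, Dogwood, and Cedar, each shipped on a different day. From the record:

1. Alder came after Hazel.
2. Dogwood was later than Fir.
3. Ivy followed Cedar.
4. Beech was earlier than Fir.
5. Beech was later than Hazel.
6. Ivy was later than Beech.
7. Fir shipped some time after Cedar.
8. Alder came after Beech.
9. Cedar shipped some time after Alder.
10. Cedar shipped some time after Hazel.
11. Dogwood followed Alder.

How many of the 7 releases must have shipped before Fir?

4

Directly stated before Fir: Beech and Cedar.
Alder reaches Fir via Alder → Cedar → Fir.
Hazel reaches Fir via Hazel → Beech → Fir.
That's Alder, Beech, Cedar, and Hazel — 4 in all.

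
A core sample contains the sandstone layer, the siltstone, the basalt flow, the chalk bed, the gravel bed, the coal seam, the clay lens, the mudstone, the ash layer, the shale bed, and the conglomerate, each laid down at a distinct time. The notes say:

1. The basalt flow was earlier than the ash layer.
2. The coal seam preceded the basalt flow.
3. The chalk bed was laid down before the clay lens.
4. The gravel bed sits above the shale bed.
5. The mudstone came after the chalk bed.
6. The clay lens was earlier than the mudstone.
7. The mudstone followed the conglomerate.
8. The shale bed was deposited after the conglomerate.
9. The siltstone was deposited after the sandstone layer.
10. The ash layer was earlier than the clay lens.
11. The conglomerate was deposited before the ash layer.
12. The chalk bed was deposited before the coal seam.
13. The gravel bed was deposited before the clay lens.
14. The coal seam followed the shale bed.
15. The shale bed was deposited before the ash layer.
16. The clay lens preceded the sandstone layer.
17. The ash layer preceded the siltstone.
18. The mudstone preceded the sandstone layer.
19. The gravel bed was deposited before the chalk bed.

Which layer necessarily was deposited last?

the siltstone

Every other layer has a chain of constraints placing it before the siltstone, so the siltstone is last.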